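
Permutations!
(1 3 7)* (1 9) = (1 3 7 9) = [0, 3, 2, 7, 4, 5, 6, 9, 8, 1]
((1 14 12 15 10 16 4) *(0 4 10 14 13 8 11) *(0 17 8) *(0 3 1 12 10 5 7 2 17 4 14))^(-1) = ((0 14 10 16 5 7 2 17 8 11 4 12 15)(1 13 3))^(-1) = (0 15 12 4 11 8 17 2 7 5 16 10 14)(1 3 13)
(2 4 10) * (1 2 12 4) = (1 2)(4 10 12) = [0, 2, 1, 3, 10, 5, 6, 7, 8, 9, 12, 11, 4]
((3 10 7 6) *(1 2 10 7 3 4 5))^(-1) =((1 2 10 3 7 6 4 5))^(-1) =(1 5 4 6 7 3 10 2)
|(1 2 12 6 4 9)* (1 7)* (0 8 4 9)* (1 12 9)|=|(0 8 4)(1 2 9 7 12 6)|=6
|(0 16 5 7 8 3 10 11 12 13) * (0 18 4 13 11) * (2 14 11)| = |(0 16 5 7 8 3 10)(2 14 11 12)(4 13 18)| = 84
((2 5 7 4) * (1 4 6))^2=((1 4 2 5 7 6))^2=(1 2 7)(4 5 6)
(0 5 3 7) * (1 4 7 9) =(0 5 3 9 1 4 7) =[5, 4, 2, 9, 7, 3, 6, 0, 8, 1]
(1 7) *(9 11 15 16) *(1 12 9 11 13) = (1 7 12 9 13)(11 15 16) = [0, 7, 2, 3, 4, 5, 6, 12, 8, 13, 10, 15, 9, 1, 14, 16, 11]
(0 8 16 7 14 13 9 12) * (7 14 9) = [8, 1, 2, 3, 4, 5, 6, 9, 16, 12, 10, 11, 0, 7, 13, 15, 14] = (0 8 16 14 13 7 9 12)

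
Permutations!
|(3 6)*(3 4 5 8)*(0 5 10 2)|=8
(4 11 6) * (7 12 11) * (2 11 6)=(2 11)(4 7 12 6)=[0, 1, 11, 3, 7, 5, 4, 12, 8, 9, 10, 2, 6]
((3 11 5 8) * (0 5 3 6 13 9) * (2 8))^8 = (0 5 2 8 6 13 9)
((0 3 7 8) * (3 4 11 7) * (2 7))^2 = ((0 4 11 2 7 8))^2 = (0 11 7)(2 8 4)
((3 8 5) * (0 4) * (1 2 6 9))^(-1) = ((0 4)(1 2 6 9)(3 8 5))^(-1) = (0 4)(1 9 6 2)(3 5 8)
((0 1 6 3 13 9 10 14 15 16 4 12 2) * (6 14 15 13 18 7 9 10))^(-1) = (0 2 12 4 16 15 10 13 14 1)(3 6 9 7 18)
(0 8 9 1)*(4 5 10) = (0 8 9 1)(4 5 10) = [8, 0, 2, 3, 5, 10, 6, 7, 9, 1, 4]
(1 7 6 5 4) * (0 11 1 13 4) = (0 11 1 7 6 5)(4 13) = [11, 7, 2, 3, 13, 0, 5, 6, 8, 9, 10, 1, 12, 4]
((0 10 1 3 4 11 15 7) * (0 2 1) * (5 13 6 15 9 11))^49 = ((0 10)(1 3 4 5 13 6 15 7 2)(9 11))^49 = (0 10)(1 13 2 5 7 4 15 3 6)(9 11)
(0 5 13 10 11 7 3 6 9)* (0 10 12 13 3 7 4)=(0 5 3 6 9 10 11 4)(12 13)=[5, 1, 2, 6, 0, 3, 9, 7, 8, 10, 11, 4, 13, 12]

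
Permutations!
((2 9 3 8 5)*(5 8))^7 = (2 5 3 9)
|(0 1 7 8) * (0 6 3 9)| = |(0 1 7 8 6 3 9)| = 7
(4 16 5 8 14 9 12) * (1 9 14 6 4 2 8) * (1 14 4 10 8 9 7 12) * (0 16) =(0 16 5 14 4)(1 7 12 2 9)(6 10 8) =[16, 7, 9, 3, 0, 14, 10, 12, 6, 1, 8, 11, 2, 13, 4, 15, 5]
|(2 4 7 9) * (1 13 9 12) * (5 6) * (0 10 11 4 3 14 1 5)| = 24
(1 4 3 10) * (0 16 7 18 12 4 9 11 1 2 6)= (0 16 7 18 12 4 3 10 2 6)(1 9 11)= [16, 9, 6, 10, 3, 5, 0, 18, 8, 11, 2, 1, 4, 13, 14, 15, 7, 17, 12]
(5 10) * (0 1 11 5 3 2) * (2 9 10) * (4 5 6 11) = (0 1 4 5 2)(3 9 10)(6 11) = [1, 4, 0, 9, 5, 2, 11, 7, 8, 10, 3, 6]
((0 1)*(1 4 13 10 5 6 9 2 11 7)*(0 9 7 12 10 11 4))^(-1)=(1 7 6 5 10 12 11 13 4 2 9)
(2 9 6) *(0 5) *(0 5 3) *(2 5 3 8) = (0 8 2 9 6 5 3) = [8, 1, 9, 0, 4, 3, 5, 7, 2, 6]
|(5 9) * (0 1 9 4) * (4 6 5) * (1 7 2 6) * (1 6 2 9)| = |(0 7 9 4)(5 6)| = 4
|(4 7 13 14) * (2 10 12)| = 12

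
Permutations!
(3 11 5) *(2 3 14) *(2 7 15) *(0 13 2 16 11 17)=[13, 1, 3, 17, 4, 14, 6, 15, 8, 9, 10, 5, 12, 2, 7, 16, 11, 0]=(0 13 2 3 17)(5 14 7 15 16 11)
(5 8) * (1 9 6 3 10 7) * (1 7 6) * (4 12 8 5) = [0, 9, 2, 10, 12, 5, 3, 7, 4, 1, 6, 11, 8] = (1 9)(3 10 6)(4 12 8)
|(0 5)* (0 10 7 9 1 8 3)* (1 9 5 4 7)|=|(0 4 7 5 10 1 8 3)|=8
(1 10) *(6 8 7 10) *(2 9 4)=[0, 6, 9, 3, 2, 5, 8, 10, 7, 4, 1]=(1 6 8 7 10)(2 9 4)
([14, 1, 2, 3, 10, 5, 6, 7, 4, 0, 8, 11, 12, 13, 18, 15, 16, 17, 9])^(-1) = (0 9 18 14)(4 8 10)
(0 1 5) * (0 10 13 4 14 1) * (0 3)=(0 3)(1 5 10 13 4 14)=[3, 5, 2, 0, 14, 10, 6, 7, 8, 9, 13, 11, 12, 4, 1]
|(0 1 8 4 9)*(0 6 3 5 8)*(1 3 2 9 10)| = 21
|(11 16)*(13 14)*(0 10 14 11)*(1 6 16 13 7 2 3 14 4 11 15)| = 36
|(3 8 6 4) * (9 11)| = |(3 8 6 4)(9 11)| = 4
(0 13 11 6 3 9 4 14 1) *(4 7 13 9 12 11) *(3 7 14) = (0 9 14 1)(3 12 11 6 7 13 4) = [9, 0, 2, 12, 3, 5, 7, 13, 8, 14, 10, 6, 11, 4, 1]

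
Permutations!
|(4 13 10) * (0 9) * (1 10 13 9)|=5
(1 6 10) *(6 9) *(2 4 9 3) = (1 3 2 4 9 6 10) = [0, 3, 4, 2, 9, 5, 10, 7, 8, 6, 1]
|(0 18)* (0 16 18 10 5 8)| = |(0 10 5 8)(16 18)| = 4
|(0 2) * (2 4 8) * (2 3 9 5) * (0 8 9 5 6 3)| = 8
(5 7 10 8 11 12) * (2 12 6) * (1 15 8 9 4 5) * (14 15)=(1 14 15 8 11 6 2 12)(4 5 7 10 9)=[0, 14, 12, 3, 5, 7, 2, 10, 11, 4, 9, 6, 1, 13, 15, 8]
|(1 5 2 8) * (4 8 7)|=|(1 5 2 7 4 8)|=6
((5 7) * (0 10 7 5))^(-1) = ((0 10 7))^(-1) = (0 7 10)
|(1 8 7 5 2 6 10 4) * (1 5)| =|(1 8 7)(2 6 10 4 5)| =15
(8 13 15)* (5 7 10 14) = (5 7 10 14)(8 13 15) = [0, 1, 2, 3, 4, 7, 6, 10, 13, 9, 14, 11, 12, 15, 5, 8]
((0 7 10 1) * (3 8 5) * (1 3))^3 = ((0 7 10 3 8 5 1))^3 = (0 3 1 10 5 7 8)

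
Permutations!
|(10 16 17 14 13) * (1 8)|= 10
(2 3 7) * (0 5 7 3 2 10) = [5, 1, 2, 3, 4, 7, 6, 10, 8, 9, 0] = (0 5 7 10)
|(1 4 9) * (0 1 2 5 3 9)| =12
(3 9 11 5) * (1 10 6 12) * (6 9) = [0, 10, 2, 6, 4, 3, 12, 7, 8, 11, 9, 5, 1] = (1 10 9 11 5 3 6 12)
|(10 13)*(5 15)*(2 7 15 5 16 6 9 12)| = 14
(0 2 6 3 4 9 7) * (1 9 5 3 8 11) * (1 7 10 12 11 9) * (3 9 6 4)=(0 2 4 5 9 10 12 11 7)(6 8)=[2, 1, 4, 3, 5, 9, 8, 0, 6, 10, 12, 7, 11]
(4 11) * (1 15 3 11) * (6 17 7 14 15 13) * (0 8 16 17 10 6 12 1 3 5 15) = (0 8 16 17 7 14)(1 13 12)(3 11 4)(5 15)(6 10) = [8, 13, 2, 11, 3, 15, 10, 14, 16, 9, 6, 4, 1, 12, 0, 5, 17, 7]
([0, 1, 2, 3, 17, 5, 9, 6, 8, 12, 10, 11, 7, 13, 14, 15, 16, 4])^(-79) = (4 17)(6 9 12 7)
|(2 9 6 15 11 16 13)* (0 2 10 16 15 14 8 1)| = |(0 2 9 6 14 8 1)(10 16 13)(11 15)| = 42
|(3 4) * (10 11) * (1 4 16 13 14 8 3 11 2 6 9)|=|(1 4 11 10 2 6 9)(3 16 13 14 8)|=35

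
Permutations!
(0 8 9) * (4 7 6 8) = (0 4 7 6 8 9) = [4, 1, 2, 3, 7, 5, 8, 6, 9, 0]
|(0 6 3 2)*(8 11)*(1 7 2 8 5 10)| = |(0 6 3 8 11 5 10 1 7 2)| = 10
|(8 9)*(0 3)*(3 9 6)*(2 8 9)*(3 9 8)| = 3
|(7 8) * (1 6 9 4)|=|(1 6 9 4)(7 8)|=4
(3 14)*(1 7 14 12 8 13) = (1 7 14 3 12 8 13) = [0, 7, 2, 12, 4, 5, 6, 14, 13, 9, 10, 11, 8, 1, 3]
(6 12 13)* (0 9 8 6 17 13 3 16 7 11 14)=[9, 1, 2, 16, 4, 5, 12, 11, 6, 8, 10, 14, 3, 17, 0, 15, 7, 13]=(0 9 8 6 12 3 16 7 11 14)(13 17)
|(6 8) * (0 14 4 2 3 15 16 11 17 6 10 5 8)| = 30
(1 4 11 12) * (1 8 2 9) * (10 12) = (1 4 11 10 12 8 2 9) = [0, 4, 9, 3, 11, 5, 6, 7, 2, 1, 12, 10, 8]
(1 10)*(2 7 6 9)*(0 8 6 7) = (0 8 6 9 2)(1 10) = [8, 10, 0, 3, 4, 5, 9, 7, 6, 2, 1]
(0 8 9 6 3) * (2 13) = (0 8 9 6 3)(2 13) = [8, 1, 13, 0, 4, 5, 3, 7, 9, 6, 10, 11, 12, 2]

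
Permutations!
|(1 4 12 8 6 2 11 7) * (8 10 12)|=14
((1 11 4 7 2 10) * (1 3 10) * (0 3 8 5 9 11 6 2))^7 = (0 4 9 8 3 7 11 5 10)(1 6 2)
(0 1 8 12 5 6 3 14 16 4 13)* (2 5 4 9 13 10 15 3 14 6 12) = [1, 8, 5, 6, 10, 12, 14, 7, 2, 13, 15, 11, 4, 0, 16, 3, 9] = (0 1 8 2 5 12 4 10 15 3 6 14 16 9 13)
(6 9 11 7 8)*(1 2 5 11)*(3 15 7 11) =(1 2 5 3 15 7 8 6 9) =[0, 2, 5, 15, 4, 3, 9, 8, 6, 1, 10, 11, 12, 13, 14, 7]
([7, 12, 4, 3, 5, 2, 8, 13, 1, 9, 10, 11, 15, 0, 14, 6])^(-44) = (0 7 13)(1 12 15 6 8)(2 4 5)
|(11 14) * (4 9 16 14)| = 5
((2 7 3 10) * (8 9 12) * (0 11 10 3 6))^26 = (0 10 7)(2 6 11)(8 12 9) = ((0 11 10 2 7 6)(8 9 12))^26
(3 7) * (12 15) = [0, 1, 2, 7, 4, 5, 6, 3, 8, 9, 10, 11, 15, 13, 14, 12] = (3 7)(12 15)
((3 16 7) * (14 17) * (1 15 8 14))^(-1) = (1 17 14 8 15)(3 7 16)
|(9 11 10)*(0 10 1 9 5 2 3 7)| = 6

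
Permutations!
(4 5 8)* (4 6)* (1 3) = [0, 3, 2, 1, 5, 8, 4, 7, 6] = (1 3)(4 5 8 6)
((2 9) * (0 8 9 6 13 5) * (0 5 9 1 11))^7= (0 11 1 8)(2 9 13 6)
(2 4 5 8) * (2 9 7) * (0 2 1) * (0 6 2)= (1 6 2 4 5 8 9 7)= [0, 6, 4, 3, 5, 8, 2, 1, 9, 7]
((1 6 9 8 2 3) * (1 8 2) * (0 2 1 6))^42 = ((0 2 3 8 6 9 1))^42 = (9)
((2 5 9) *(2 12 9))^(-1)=((2 5)(9 12))^(-1)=(2 5)(9 12)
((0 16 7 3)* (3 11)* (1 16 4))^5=(0 11 16 4 3 7 1)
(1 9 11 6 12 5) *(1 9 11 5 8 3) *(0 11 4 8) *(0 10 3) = (0 11 6 12 10 3 1 4 8)(5 9) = [11, 4, 2, 1, 8, 9, 12, 7, 0, 5, 3, 6, 10]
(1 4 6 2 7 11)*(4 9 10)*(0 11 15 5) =(0 11 1 9 10 4 6 2 7 15 5) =[11, 9, 7, 3, 6, 0, 2, 15, 8, 10, 4, 1, 12, 13, 14, 5]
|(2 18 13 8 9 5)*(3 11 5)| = 8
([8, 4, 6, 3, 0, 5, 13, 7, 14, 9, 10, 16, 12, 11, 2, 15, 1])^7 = [16, 13, 0, 3, 11, 5, 8, 7, 1, 9, 10, 2, 12, 14, 4, 15, 6]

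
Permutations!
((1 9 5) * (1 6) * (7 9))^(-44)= (1 7 9 5 6)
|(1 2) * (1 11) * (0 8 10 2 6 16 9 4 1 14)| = 30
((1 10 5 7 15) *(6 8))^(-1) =(1 15 7 5 10)(6 8)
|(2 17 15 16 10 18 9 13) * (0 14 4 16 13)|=|(0 14 4 16 10 18 9)(2 17 15 13)|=28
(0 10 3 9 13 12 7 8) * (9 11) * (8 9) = [10, 1, 2, 11, 4, 5, 6, 9, 0, 13, 3, 8, 7, 12] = (0 10 3 11 8)(7 9 13 12)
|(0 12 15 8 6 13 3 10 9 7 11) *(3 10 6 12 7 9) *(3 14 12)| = |(0 7 11)(3 6 13 10 14 12 15 8)| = 24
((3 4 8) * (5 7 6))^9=((3 4 8)(5 7 6))^9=(8)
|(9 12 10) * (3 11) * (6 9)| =|(3 11)(6 9 12 10)| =4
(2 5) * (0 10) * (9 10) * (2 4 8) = [9, 1, 5, 3, 8, 4, 6, 7, 2, 10, 0] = (0 9 10)(2 5 4 8)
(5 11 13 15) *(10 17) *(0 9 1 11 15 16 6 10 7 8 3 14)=(0 9 1 11 13 16 6 10 17 7 8 3 14)(5 15)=[9, 11, 2, 14, 4, 15, 10, 8, 3, 1, 17, 13, 12, 16, 0, 5, 6, 7]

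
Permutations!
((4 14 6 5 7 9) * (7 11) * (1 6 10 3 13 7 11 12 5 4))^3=((1 6 4 14 10 3 13 7 9)(5 12))^3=(1 14 13)(3 9 4)(5 12)(6 10 7)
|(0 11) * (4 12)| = |(0 11)(4 12)| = 2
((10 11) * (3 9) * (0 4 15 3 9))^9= ((0 4 15 3)(10 11))^9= (0 4 15 3)(10 11)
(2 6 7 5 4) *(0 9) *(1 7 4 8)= (0 9)(1 7 5 8)(2 6 4)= [9, 7, 6, 3, 2, 8, 4, 5, 1, 0]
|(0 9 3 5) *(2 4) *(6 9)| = |(0 6 9 3 5)(2 4)| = 10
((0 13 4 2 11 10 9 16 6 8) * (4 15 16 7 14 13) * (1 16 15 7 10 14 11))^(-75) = ((0 4 2 1 16 6 8)(7 11 14 13)(9 10))^(-75) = (0 2 16 8 4 1 6)(7 11 14 13)(9 10)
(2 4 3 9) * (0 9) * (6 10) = (0 9 2 4 3)(6 10) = [9, 1, 4, 0, 3, 5, 10, 7, 8, 2, 6]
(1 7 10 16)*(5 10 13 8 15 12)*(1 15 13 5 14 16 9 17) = (1 7 5 10 9 17)(8 13)(12 14 16 15) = [0, 7, 2, 3, 4, 10, 6, 5, 13, 17, 9, 11, 14, 8, 16, 12, 15, 1]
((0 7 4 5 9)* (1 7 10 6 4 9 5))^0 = (10)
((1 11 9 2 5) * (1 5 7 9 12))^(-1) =((1 11 12)(2 7 9))^(-1) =(1 12 11)(2 9 7)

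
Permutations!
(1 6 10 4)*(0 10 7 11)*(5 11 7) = (0 10 4 1 6 5 11) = [10, 6, 2, 3, 1, 11, 5, 7, 8, 9, 4, 0]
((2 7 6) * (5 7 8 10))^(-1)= ((2 8 10 5 7 6))^(-1)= (2 6 7 5 10 8)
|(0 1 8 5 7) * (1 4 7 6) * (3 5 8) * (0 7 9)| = |(0 4 9)(1 3 5 6)| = 12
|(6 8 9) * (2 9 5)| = 5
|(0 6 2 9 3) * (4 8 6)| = |(0 4 8 6 2 9 3)| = 7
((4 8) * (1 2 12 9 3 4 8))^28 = ((1 2 12 9 3 4))^28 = (1 3 12)(2 4 9)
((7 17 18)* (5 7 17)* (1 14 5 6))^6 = (18)(1 14 5 7 6)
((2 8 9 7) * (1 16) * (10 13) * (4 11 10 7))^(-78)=((1 16)(2 8 9 4 11 10 13 7))^(-78)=(16)(2 9 11 13)(4 10 7 8)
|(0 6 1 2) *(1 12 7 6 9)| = 12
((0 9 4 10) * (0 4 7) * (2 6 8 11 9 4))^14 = (0 8 4 11 10 9 2 7 6)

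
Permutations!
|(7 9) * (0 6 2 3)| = 4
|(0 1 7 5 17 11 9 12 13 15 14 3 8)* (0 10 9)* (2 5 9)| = 15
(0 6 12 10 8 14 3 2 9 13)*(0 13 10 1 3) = (0 6 12 1 3 2 9 10 8 14) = [6, 3, 9, 2, 4, 5, 12, 7, 14, 10, 8, 11, 1, 13, 0]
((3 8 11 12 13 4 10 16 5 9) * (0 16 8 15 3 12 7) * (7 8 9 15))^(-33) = ((0 16 5 15 3 7)(4 10 9 12 13)(8 11))^(-33) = (0 15)(3 16)(4 9 13 10 12)(5 7)(8 11)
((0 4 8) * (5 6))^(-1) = ((0 4 8)(5 6))^(-1) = (0 8 4)(5 6)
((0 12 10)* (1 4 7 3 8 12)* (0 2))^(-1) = ((0 1 4 7 3 8 12 10 2))^(-1) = (0 2 10 12 8 3 7 4 1)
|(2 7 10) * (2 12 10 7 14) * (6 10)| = 6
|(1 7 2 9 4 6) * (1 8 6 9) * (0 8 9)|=15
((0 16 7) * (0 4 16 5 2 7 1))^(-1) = (0 1 16 4 7 2 5)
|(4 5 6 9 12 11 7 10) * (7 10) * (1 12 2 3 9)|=21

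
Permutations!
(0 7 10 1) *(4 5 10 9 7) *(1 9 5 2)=(0 4 2 1)(5 10 9 7)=[4, 0, 1, 3, 2, 10, 6, 5, 8, 7, 9]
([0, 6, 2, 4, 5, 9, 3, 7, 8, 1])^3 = (1 4)(3 9)(5 6)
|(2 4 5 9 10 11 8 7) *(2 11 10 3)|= |(2 4 5 9 3)(7 11 8)|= 15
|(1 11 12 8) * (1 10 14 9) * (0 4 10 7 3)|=|(0 4 10 14 9 1 11 12 8 7 3)|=11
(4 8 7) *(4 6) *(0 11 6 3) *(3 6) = (0 11 3)(4 8 7 6) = [11, 1, 2, 0, 8, 5, 4, 6, 7, 9, 10, 3]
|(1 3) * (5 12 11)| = 6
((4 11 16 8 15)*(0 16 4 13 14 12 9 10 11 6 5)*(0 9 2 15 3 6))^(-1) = (0 4 11 10 9 5 6 3 8 16)(2 12 14 13 15) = ((0 16 8 3 6 5 9 10 11 4)(2 15 13 14 12))^(-1)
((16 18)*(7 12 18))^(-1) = (7 16 18 12)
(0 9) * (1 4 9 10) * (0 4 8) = (0 10 1 8)(4 9) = [10, 8, 2, 3, 9, 5, 6, 7, 0, 4, 1]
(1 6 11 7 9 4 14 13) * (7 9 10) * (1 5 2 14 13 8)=(1 6 11 9 4 13 5 2 14 8)(7 10)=[0, 6, 14, 3, 13, 2, 11, 10, 1, 4, 7, 9, 12, 5, 8]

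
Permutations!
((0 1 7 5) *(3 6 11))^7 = ((0 1 7 5)(3 6 11))^7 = (0 5 7 1)(3 6 11)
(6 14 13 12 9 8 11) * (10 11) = (6 14 13 12 9 8 10 11) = [0, 1, 2, 3, 4, 5, 14, 7, 10, 8, 11, 6, 9, 12, 13]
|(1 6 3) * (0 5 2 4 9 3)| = |(0 5 2 4 9 3 1 6)| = 8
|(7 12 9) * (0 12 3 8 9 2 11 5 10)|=|(0 12 2 11 5 10)(3 8 9 7)|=12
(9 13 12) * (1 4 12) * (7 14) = (1 4 12 9 13)(7 14) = [0, 4, 2, 3, 12, 5, 6, 14, 8, 13, 10, 11, 9, 1, 7]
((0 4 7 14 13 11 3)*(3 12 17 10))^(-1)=(0 3 10 17 12 11 13 14 7 4)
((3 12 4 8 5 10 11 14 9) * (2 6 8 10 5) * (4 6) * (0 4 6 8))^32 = (0 6 2 8 12 3 9 14 11 10 4)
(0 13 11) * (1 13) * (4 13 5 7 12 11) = (0 1 5 7 12 11)(4 13) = [1, 5, 2, 3, 13, 7, 6, 12, 8, 9, 10, 0, 11, 4]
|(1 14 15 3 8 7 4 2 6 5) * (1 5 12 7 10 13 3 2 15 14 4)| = |(1 4 15 2 6 12 7)(3 8 10 13)| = 28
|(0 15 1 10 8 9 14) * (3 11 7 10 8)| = 12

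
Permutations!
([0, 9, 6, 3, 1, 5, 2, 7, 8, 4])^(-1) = (1 4 9)(2 6)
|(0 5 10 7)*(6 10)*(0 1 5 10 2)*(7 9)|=|(0 10 9 7 1 5 6 2)|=8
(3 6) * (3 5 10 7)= (3 6 5 10 7)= [0, 1, 2, 6, 4, 10, 5, 3, 8, 9, 7]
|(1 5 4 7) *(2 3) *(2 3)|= |(1 5 4 7)|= 4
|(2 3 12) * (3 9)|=4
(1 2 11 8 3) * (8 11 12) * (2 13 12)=(1 13 12 8 3)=[0, 13, 2, 1, 4, 5, 6, 7, 3, 9, 10, 11, 8, 12]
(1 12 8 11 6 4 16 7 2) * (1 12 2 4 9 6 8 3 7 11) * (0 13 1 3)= (0 13 1 2 12)(3 7 4 16 11 8)(6 9)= [13, 2, 12, 7, 16, 5, 9, 4, 3, 6, 10, 8, 0, 1, 14, 15, 11]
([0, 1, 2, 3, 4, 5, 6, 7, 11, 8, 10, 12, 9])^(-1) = [0, 1, 2, 3, 4, 5, 6, 7, 9, 12, 10, 8, 11]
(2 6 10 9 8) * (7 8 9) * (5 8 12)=[0, 1, 6, 3, 4, 8, 10, 12, 2, 9, 7, 11, 5]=(2 6 10 7 12 5 8)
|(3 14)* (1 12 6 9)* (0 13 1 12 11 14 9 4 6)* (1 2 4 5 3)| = |(0 13 2 4 6 5 3 9 12)(1 11 14)| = 9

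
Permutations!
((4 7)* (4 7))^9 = (7)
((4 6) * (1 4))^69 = ((1 4 6))^69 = (6)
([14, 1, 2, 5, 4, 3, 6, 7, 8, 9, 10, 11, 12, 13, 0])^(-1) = [14, 1, 2, 5, 4, 3, 6, 7, 8, 9, 10, 11, 12, 13, 0]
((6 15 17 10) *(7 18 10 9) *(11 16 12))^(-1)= (6 10 18 7 9 17 15)(11 12 16)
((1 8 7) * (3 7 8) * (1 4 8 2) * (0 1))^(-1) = ((0 1 3 7 4 8 2))^(-1) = (0 2 8 4 7 3 1)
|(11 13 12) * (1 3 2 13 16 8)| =8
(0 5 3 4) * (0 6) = (0 5 3 4 6) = [5, 1, 2, 4, 6, 3, 0]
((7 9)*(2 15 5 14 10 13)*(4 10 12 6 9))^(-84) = ((2 15 5 14 12 6 9 7 4 10 13))^(-84) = (2 12 4 15 6 10 5 9 13 14 7)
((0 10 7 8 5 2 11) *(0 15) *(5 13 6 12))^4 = ((0 10 7 8 13 6 12 5 2 11 15))^4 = (0 13 2 10 6 11 7 12 15 8 5)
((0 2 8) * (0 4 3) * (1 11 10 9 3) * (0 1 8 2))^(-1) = (1 3 9 10 11)(4 8)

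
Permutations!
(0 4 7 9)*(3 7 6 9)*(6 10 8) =(0 4 10 8 6 9)(3 7) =[4, 1, 2, 7, 10, 5, 9, 3, 6, 0, 8]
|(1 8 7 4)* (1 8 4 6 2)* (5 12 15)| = 6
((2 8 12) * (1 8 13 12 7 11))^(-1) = (1 11 7 8)(2 12 13)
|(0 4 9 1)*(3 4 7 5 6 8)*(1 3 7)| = |(0 1)(3 4 9)(5 6 8 7)| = 12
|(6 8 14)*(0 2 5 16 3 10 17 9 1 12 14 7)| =14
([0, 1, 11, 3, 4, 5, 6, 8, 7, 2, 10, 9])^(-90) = [0, 1, 2, 3, 4, 5, 6, 7, 8, 9, 10, 11]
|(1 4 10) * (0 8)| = |(0 8)(1 4 10)| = 6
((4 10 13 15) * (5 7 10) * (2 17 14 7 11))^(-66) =((2 17 14 7 10 13 15 4 5 11))^(-66) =(2 10 5 14 15)(4 17 13 11 7)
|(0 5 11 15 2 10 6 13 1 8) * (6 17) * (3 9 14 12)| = 44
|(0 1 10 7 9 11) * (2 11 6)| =8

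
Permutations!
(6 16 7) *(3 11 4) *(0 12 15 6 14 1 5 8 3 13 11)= [12, 5, 2, 0, 13, 8, 16, 14, 3, 9, 10, 4, 15, 11, 1, 6, 7]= (0 12 15 6 16 7 14 1 5 8 3)(4 13 11)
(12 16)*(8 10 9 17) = [0, 1, 2, 3, 4, 5, 6, 7, 10, 17, 9, 11, 16, 13, 14, 15, 12, 8] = (8 10 9 17)(12 16)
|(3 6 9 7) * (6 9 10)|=|(3 9 7)(6 10)|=6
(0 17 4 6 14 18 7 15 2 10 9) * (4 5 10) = (0 17 5 10 9)(2 4 6 14 18 7 15) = [17, 1, 4, 3, 6, 10, 14, 15, 8, 0, 9, 11, 12, 13, 18, 2, 16, 5, 7]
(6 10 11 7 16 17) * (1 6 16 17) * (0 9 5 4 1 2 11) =(0 9 5 4 1 6 10)(2 11 7 17 16) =[9, 6, 11, 3, 1, 4, 10, 17, 8, 5, 0, 7, 12, 13, 14, 15, 2, 16]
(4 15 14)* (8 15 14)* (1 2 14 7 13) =[0, 2, 14, 3, 7, 5, 6, 13, 15, 9, 10, 11, 12, 1, 4, 8] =(1 2 14 4 7 13)(8 15)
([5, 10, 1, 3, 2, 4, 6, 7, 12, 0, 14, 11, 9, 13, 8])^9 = [9, 2, 4, 3, 5, 0, 6, 7, 14, 12, 1, 11, 8, 13, 10]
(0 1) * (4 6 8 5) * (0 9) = (0 1 9)(4 6 8 5) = [1, 9, 2, 3, 6, 4, 8, 7, 5, 0]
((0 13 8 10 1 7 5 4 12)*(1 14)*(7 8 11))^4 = (14)(0 5 13 4 11 12 7)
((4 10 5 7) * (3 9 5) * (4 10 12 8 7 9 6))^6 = ((3 6 4 12 8 7 10)(5 9))^6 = (3 10 7 8 12 4 6)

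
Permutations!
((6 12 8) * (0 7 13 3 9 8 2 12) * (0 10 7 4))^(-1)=((0 4)(2 12)(3 9 8 6 10 7 13))^(-1)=(0 4)(2 12)(3 13 7 10 6 8 9)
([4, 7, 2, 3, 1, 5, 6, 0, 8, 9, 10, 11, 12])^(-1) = (12)(0 7 1 4)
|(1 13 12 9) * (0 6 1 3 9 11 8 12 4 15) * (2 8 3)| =|(0 6 1 13 4 15)(2 8 12 11 3 9)| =6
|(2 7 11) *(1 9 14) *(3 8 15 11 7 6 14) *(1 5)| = 10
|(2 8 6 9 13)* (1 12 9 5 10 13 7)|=12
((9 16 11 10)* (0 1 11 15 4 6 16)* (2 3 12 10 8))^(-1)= (0 9 10 12 3 2 8 11 1)(4 15 16 6)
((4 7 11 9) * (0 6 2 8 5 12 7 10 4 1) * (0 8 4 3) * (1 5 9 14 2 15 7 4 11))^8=((0 6 15 7 1 8 9 5 12 4 10 3)(2 11 14))^8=(0 12 1)(2 14 11)(3 5 7)(4 8 6)(9 15 10)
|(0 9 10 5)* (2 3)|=4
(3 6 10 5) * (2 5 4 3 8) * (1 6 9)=(1 6 10 4 3 9)(2 5 8)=[0, 6, 5, 9, 3, 8, 10, 7, 2, 1, 4]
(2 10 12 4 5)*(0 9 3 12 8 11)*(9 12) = [12, 1, 10, 9, 5, 2, 6, 7, 11, 3, 8, 0, 4] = (0 12 4 5 2 10 8 11)(3 9)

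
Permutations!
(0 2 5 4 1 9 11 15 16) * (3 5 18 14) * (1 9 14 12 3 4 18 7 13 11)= (0 2 7 13 11 15 16)(1 14 4 9)(3 5 18 12)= [2, 14, 7, 5, 9, 18, 6, 13, 8, 1, 10, 15, 3, 11, 4, 16, 0, 17, 12]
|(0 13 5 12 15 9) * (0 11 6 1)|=9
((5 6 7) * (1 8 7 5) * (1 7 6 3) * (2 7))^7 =(1 6 3 8 5)(2 7)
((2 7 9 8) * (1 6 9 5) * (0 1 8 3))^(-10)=(9)(2 5)(7 8)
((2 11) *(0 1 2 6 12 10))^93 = ((0 1 2 11 6 12 10))^93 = (0 2 6 10 1 11 12)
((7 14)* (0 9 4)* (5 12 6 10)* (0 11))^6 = ((0 9 4 11)(5 12 6 10)(7 14))^6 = (14)(0 4)(5 6)(9 11)(10 12)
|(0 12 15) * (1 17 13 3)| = |(0 12 15)(1 17 13 3)| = 12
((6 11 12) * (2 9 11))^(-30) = ((2 9 11 12 6))^(-30) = (12)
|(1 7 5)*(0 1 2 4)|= |(0 1 7 5 2 4)|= 6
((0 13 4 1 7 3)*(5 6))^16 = (0 7 4)(1 13 3)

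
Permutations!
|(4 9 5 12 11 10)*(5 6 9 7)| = |(4 7 5 12 11 10)(6 9)| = 6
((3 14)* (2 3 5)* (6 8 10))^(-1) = (2 5 14 3)(6 10 8)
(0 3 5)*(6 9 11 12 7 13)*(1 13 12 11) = (0 3 5)(1 13 6 9)(7 12) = [3, 13, 2, 5, 4, 0, 9, 12, 8, 1, 10, 11, 7, 6]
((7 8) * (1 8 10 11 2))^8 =((1 8 7 10 11 2))^8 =(1 7 11)(2 8 10)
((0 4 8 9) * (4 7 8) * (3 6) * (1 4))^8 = ((0 7 8 9)(1 4)(3 6))^8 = (9)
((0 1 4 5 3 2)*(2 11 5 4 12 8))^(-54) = ((0 1 12 8 2)(3 11 5))^(-54) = (0 1 12 8 2)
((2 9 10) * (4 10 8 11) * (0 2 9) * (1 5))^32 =(4 9 11 10 8) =((0 2)(1 5)(4 10 9 8 11))^32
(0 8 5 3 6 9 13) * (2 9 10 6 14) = (0 8 5 3 14 2 9 13)(6 10) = [8, 1, 9, 14, 4, 3, 10, 7, 5, 13, 6, 11, 12, 0, 2]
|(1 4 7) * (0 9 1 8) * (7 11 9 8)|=4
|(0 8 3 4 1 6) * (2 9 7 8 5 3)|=|(0 5 3 4 1 6)(2 9 7 8)|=12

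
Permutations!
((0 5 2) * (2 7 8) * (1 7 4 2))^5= (0 5 4 2)(1 8 7)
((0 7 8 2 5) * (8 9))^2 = ((0 7 9 8 2 5))^2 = (0 9 2)(5 7 8)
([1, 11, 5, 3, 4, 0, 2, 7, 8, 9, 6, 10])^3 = (0 10 5 11 2 1 6)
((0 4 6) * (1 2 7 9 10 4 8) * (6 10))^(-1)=(0 6 9 7 2 1 8)(4 10)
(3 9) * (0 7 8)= (0 7 8)(3 9)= [7, 1, 2, 9, 4, 5, 6, 8, 0, 3]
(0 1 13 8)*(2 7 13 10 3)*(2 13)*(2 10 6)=(0 1 6 2 7 10 3 13 8)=[1, 6, 7, 13, 4, 5, 2, 10, 0, 9, 3, 11, 12, 8]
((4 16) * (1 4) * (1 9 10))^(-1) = ((1 4 16 9 10))^(-1) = (1 10 9 16 4)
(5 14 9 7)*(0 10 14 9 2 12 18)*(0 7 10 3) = (0 3)(2 12 18 7 5 9 10 14) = [3, 1, 12, 0, 4, 9, 6, 5, 8, 10, 14, 11, 18, 13, 2, 15, 16, 17, 7]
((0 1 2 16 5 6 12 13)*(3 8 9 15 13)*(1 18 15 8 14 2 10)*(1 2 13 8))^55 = (0 6 1)(2 15 3)(5 9 13)(8 14 16)(10 18 12)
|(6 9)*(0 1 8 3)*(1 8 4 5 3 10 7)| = |(0 8 10 7 1 4 5 3)(6 9)| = 8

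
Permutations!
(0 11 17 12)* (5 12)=[11, 1, 2, 3, 4, 12, 6, 7, 8, 9, 10, 17, 0, 13, 14, 15, 16, 5]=(0 11 17 5 12)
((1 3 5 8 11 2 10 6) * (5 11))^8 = ((1 3 11 2 10 6)(5 8))^8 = (1 11 10)(2 6 3)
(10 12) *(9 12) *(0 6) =(0 6)(9 12 10) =[6, 1, 2, 3, 4, 5, 0, 7, 8, 12, 9, 11, 10]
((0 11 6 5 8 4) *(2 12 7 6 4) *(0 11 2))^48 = (0 8 5 6 7 12 2)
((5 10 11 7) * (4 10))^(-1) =((4 10 11 7 5))^(-1) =(4 5 7 11 10)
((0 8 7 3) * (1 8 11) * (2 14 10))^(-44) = ((0 11 1 8 7 3)(2 14 10))^(-44) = (0 7 1)(2 14 10)(3 8 11)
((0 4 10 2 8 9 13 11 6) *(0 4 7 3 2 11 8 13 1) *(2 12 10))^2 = ((0 7 3 12 10 11 6 4 2 13 8 9 1))^2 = (0 3 10 6 2 8 1 7 12 11 4 13 9)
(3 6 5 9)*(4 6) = (3 4 6 5 9) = [0, 1, 2, 4, 6, 9, 5, 7, 8, 3]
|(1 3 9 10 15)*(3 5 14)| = 7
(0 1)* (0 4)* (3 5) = (0 1 4)(3 5) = [1, 4, 2, 5, 0, 3]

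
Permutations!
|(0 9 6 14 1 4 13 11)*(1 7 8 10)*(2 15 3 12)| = |(0 9 6 14 7 8 10 1 4 13 11)(2 15 3 12)| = 44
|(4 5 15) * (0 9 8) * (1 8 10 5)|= |(0 9 10 5 15 4 1 8)|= 8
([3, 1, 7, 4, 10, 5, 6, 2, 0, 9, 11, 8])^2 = (0 4 11)(3 10 8)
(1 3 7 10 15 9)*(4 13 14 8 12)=[0, 3, 2, 7, 13, 5, 6, 10, 12, 1, 15, 11, 4, 14, 8, 9]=(1 3 7 10 15 9)(4 13 14 8 12)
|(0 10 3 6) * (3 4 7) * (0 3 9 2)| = |(0 10 4 7 9 2)(3 6)| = 6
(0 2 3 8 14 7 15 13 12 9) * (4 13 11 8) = (0 2 3 4 13 12 9)(7 15 11 8 14) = [2, 1, 3, 4, 13, 5, 6, 15, 14, 0, 10, 8, 9, 12, 7, 11]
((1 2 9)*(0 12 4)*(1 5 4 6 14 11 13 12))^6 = (6 14 11 13 12)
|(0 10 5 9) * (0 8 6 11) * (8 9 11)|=|(0 10 5 11)(6 8)|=4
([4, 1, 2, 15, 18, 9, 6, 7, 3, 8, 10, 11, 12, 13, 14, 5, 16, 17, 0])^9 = [0, 1, 2, 8, 4, 15, 6, 7, 9, 5, 10, 11, 12, 13, 14, 3, 16, 17, 18]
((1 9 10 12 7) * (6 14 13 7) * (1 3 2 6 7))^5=((1 9 10 12 7 3 2 6 14 13))^5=(1 3)(2 9)(6 10)(7 13)(12 14)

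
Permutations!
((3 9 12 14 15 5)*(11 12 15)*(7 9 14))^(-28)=(3 7)(5 12)(9 14)(11 15)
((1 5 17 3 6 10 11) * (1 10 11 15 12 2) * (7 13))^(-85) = (1 11)(2 6)(3 12)(5 10)(7 13)(15 17)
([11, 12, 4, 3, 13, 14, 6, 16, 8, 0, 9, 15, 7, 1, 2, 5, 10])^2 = (0 15 14 4 1 7 10)(2 13 12 16 9 11 5)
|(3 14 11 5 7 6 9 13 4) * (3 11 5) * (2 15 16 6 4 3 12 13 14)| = 13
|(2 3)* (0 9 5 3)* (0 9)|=|(2 9 5 3)|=4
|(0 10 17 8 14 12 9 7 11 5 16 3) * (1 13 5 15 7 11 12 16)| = |(0 10 17 8 14 16 3)(1 13 5)(7 12 9 11 15)| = 105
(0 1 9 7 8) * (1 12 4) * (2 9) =(0 12 4 1 2 9 7 8) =[12, 2, 9, 3, 1, 5, 6, 8, 0, 7, 10, 11, 4]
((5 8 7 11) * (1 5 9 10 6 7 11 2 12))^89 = ((1 5 8 11 9 10 6 7 2 12))^89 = (1 12 2 7 6 10 9 11 8 5)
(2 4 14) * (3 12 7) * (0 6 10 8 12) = [6, 1, 4, 0, 14, 5, 10, 3, 12, 9, 8, 11, 7, 13, 2] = (0 6 10 8 12 7 3)(2 4 14)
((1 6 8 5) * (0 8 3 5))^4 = ((0 8)(1 6 3 5))^4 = (8)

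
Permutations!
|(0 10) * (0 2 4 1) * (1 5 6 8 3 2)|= 6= |(0 10 1)(2 4 5 6 8 3)|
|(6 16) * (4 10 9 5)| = |(4 10 9 5)(6 16)| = 4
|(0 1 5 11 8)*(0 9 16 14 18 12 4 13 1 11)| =12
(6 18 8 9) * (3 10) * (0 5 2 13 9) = (0 5 2 13 9 6 18 8)(3 10) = [5, 1, 13, 10, 4, 2, 18, 7, 0, 6, 3, 11, 12, 9, 14, 15, 16, 17, 8]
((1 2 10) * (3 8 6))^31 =(1 2 10)(3 8 6)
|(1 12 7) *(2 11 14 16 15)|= 15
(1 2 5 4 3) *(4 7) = [0, 2, 5, 1, 3, 7, 6, 4] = (1 2 5 7 4 3)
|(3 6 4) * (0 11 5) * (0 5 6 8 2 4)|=|(0 11 6)(2 4 3 8)|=12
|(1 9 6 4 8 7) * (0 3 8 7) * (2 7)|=6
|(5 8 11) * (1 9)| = 6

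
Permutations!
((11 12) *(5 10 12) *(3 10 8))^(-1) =(3 8 5 11 12 10)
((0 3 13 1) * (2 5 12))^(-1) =((0 3 13 1)(2 5 12))^(-1) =(0 1 13 3)(2 12 5)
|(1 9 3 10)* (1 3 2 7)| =4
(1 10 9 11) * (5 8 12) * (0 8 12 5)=(0 8 5 12)(1 10 9 11)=[8, 10, 2, 3, 4, 12, 6, 7, 5, 11, 9, 1, 0]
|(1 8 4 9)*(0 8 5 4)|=|(0 8)(1 5 4 9)|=4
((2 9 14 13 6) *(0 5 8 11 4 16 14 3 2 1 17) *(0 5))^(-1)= ((1 17 5 8 11 4 16 14 13 6)(2 9 3))^(-1)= (1 6 13 14 16 4 11 8 5 17)(2 3 9)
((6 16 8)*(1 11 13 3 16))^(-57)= (1 6 8 16 3 13 11)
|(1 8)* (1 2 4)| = 4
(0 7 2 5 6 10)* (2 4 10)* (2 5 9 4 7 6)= (0 6 5 2 9 4 10)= [6, 1, 9, 3, 10, 2, 5, 7, 8, 4, 0]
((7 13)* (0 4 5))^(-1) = ((0 4 5)(7 13))^(-1) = (0 5 4)(7 13)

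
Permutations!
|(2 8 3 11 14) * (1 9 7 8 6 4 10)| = |(1 9 7 8 3 11 14 2 6 4 10)| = 11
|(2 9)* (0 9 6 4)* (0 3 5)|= 7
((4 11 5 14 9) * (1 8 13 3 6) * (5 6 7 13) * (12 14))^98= (1 6 11 4 9 14 12 5 8)(3 13 7)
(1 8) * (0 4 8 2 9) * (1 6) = (0 4 8 6 1 2 9) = [4, 2, 9, 3, 8, 5, 1, 7, 6, 0]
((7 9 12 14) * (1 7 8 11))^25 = (1 14 7 8 9 11 12)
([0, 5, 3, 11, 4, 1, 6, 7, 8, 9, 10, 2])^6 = [0, 1, 2, 3, 4, 5, 6, 7, 8, 9, 10, 11]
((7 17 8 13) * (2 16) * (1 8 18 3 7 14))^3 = ((1 8 13 14)(2 16)(3 7 17 18))^3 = (1 14 13 8)(2 16)(3 18 17 7)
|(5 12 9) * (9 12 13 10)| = 4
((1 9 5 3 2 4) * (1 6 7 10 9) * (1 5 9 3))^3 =((1 5)(2 4 6 7 10 3))^3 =(1 5)(2 7)(3 6)(4 10)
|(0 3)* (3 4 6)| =|(0 4 6 3)| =4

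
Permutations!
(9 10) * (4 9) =(4 9 10) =[0, 1, 2, 3, 9, 5, 6, 7, 8, 10, 4]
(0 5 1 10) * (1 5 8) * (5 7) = (0 8 1 10)(5 7) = [8, 10, 2, 3, 4, 7, 6, 5, 1, 9, 0]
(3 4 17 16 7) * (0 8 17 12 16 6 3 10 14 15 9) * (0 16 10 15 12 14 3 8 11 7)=(0 11 7 15 9 16)(3 4 14 12 10)(6 8 17)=[11, 1, 2, 4, 14, 5, 8, 15, 17, 16, 3, 7, 10, 13, 12, 9, 0, 6]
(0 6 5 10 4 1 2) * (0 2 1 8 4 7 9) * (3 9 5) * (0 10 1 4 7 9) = (0 6 3)(1 4 8 7 5)(9 10) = [6, 4, 2, 0, 8, 1, 3, 5, 7, 10, 9]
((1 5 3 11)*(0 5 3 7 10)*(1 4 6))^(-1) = (0 10 7 5)(1 6 4 11 3)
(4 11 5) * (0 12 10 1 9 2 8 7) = (0 12 10 1 9 2 8 7)(4 11 5) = [12, 9, 8, 3, 11, 4, 6, 0, 7, 2, 1, 5, 10]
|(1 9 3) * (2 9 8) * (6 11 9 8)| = 10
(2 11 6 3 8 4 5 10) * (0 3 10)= [3, 1, 11, 8, 5, 0, 10, 7, 4, 9, 2, 6]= (0 3 8 4 5)(2 11 6 10)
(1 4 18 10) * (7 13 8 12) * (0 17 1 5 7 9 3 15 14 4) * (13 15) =(0 17 1)(3 13 8 12 9)(4 18 10 5 7 15 14) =[17, 0, 2, 13, 18, 7, 6, 15, 12, 3, 5, 11, 9, 8, 4, 14, 16, 1, 10]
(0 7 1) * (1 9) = [7, 0, 2, 3, 4, 5, 6, 9, 8, 1] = (0 7 9 1)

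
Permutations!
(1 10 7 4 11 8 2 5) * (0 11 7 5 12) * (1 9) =[11, 10, 12, 3, 7, 9, 6, 4, 2, 1, 5, 8, 0] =(0 11 8 2 12)(1 10 5 9)(4 7)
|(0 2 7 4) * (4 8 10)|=|(0 2 7 8 10 4)|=6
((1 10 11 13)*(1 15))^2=(1 11 15 10 13)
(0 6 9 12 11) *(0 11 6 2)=(0 2)(6 9 12)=[2, 1, 0, 3, 4, 5, 9, 7, 8, 12, 10, 11, 6]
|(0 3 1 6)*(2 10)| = |(0 3 1 6)(2 10)| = 4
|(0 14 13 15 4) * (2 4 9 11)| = 8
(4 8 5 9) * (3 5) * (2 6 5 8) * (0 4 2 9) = [4, 1, 6, 8, 9, 0, 5, 7, 3, 2] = (0 4 9 2 6 5)(3 8)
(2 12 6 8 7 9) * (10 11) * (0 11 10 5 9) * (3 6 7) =[11, 1, 12, 6, 4, 9, 8, 0, 3, 2, 10, 5, 7] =(0 11 5 9 2 12 7)(3 6 8)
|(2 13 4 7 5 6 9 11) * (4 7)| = |(2 13 7 5 6 9 11)| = 7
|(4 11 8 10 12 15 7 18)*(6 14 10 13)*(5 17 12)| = 13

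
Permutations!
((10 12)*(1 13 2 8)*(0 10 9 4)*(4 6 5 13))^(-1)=((0 10 12 9 6 5 13 2 8 1 4))^(-1)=(0 4 1 8 2 13 5 6 9 12 10)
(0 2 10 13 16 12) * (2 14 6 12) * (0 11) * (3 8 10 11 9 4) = [14, 1, 11, 8, 3, 5, 12, 7, 10, 4, 13, 0, 9, 16, 6, 15, 2] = (0 14 6 12 9 4 3 8 10 13 16 2 11)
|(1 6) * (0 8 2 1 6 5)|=|(0 8 2 1 5)|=5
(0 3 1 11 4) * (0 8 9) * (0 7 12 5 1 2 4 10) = (0 3 2 4 8 9 7 12 5 1 11 10) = [3, 11, 4, 2, 8, 1, 6, 12, 9, 7, 0, 10, 5]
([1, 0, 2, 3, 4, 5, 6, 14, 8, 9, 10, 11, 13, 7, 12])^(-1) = (0 1)(7 13 12 14)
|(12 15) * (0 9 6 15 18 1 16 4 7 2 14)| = 12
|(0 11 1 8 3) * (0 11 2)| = 4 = |(0 2)(1 8 3 11)|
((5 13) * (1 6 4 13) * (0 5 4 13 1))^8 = (13)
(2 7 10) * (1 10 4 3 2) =(1 10)(2 7 4 3) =[0, 10, 7, 2, 3, 5, 6, 4, 8, 9, 1]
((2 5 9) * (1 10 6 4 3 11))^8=((1 10 6 4 3 11)(2 5 9))^8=(1 6 3)(2 9 5)(4 11 10)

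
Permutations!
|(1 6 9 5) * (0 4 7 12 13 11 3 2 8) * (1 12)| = 13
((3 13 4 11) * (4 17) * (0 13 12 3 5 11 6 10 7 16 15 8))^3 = ((0 13 17 4 6 10 7 16 15 8)(3 12)(5 11))^3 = (0 4 7 8 17 10 15 13 6 16)(3 12)(5 11)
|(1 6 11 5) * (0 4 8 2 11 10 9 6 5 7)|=6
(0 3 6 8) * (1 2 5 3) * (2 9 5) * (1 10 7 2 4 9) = (0 10 7 2 4 9 5 3 6 8) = [10, 1, 4, 6, 9, 3, 8, 2, 0, 5, 7]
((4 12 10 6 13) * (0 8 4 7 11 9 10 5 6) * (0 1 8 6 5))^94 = ((0 6 13 7 11 9 10 1 8 4 12))^94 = (0 10 6 1 13 8 7 4 11 12 9)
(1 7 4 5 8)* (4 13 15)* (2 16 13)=(1 7 2 16 13 15 4 5 8)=[0, 7, 16, 3, 5, 8, 6, 2, 1, 9, 10, 11, 12, 15, 14, 4, 13]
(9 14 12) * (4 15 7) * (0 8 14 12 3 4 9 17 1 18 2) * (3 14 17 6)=(0 8 17 1 18 2)(3 4 15 7 9 12 6)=[8, 18, 0, 4, 15, 5, 3, 9, 17, 12, 10, 11, 6, 13, 14, 7, 16, 1, 2]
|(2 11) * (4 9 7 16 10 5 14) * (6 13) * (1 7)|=|(1 7 16 10 5 14 4 9)(2 11)(6 13)|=8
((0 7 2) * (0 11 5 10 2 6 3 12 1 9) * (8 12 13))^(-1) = (0 9 1 12 8 13 3 6 7)(2 10 5 11)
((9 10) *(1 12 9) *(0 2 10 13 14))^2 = ((0 2 10 1 12 9 13 14))^2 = (0 10 12 13)(1 9 14 2)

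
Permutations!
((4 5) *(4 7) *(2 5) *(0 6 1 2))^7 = (7)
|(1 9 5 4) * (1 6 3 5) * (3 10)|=|(1 9)(3 5 4 6 10)|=10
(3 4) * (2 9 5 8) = [0, 1, 9, 4, 3, 8, 6, 7, 2, 5] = (2 9 5 8)(3 4)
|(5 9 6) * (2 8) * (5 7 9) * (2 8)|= |(6 7 9)|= 3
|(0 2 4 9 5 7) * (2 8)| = 7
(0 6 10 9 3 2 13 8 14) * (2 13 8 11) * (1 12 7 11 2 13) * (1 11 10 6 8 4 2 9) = (0 8 14)(1 12 7 10)(2 4)(3 11 13 9) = [8, 12, 4, 11, 2, 5, 6, 10, 14, 3, 1, 13, 7, 9, 0]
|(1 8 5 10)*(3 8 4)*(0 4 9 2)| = |(0 4 3 8 5 10 1 9 2)| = 9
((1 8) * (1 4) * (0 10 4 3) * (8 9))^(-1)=(0 3 8 9 1 4 10)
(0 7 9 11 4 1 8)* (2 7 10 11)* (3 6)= (0 10 11 4 1 8)(2 7 9)(3 6)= [10, 8, 7, 6, 1, 5, 3, 9, 0, 2, 11, 4]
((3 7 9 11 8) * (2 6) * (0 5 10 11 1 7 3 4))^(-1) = (0 4 8 11 10 5)(1 9 7)(2 6) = ((0 5 10 11 8 4)(1 7 9)(2 6))^(-1)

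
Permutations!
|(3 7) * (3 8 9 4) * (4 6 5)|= 7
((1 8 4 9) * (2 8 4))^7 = (1 4 9)(2 8)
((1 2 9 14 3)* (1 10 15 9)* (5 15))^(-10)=((1 2)(3 10 5 15 9 14))^(-10)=(3 5 9)(10 15 14)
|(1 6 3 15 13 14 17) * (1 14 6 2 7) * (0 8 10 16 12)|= |(0 8 10 16 12)(1 2 7)(3 15 13 6)(14 17)|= 60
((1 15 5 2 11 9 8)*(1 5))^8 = (15)(2 8 11 5 9)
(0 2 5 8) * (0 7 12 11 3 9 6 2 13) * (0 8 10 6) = (0 13 8 7 12 11 3 9)(2 5 10 6) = [13, 1, 5, 9, 4, 10, 2, 12, 7, 0, 6, 3, 11, 8]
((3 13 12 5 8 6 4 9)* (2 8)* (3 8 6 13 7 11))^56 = (13)(3 11 7)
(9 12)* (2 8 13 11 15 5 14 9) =(2 8 13 11 15 5 14 9 12) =[0, 1, 8, 3, 4, 14, 6, 7, 13, 12, 10, 15, 2, 11, 9, 5]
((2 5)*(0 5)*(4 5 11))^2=(0 4 2 11 5)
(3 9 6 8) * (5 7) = (3 9 6 8)(5 7) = [0, 1, 2, 9, 4, 7, 8, 5, 3, 6]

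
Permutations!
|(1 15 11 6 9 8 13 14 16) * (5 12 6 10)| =12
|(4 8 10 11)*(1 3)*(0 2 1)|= 4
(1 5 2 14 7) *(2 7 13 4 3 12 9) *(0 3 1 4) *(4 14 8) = (0 3 12 9 2 8 4 1 5 7 14 13) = [3, 5, 8, 12, 1, 7, 6, 14, 4, 2, 10, 11, 9, 0, 13]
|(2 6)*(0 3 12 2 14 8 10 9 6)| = 20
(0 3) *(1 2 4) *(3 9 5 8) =(0 9 5 8 3)(1 2 4) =[9, 2, 4, 0, 1, 8, 6, 7, 3, 5]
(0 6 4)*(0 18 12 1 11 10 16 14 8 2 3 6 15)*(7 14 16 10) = (0 15)(1 11 7 14 8 2 3 6 4 18 12) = [15, 11, 3, 6, 18, 5, 4, 14, 2, 9, 10, 7, 1, 13, 8, 0, 16, 17, 12]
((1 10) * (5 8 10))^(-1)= (1 10 8 5)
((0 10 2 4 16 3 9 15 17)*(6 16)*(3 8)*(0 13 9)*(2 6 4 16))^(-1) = (0 3 8 16 2 6 10)(9 13 17 15)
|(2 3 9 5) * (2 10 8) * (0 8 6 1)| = 9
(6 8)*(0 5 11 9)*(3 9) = (0 5 11 3 9)(6 8) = [5, 1, 2, 9, 4, 11, 8, 7, 6, 0, 10, 3]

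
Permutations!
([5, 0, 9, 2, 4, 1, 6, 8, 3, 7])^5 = (9)(0 1 5)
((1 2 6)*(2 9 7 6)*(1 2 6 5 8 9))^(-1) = (2 6)(5 7 9 8)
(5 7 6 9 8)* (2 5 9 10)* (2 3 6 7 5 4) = (2 4)(3 6 10)(8 9) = [0, 1, 4, 6, 2, 5, 10, 7, 9, 8, 3]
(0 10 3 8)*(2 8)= [10, 1, 8, 2, 4, 5, 6, 7, 0, 9, 3]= (0 10 3 2 8)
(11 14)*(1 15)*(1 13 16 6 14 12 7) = (1 15 13 16 6 14 11 12 7) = [0, 15, 2, 3, 4, 5, 14, 1, 8, 9, 10, 12, 7, 16, 11, 13, 6]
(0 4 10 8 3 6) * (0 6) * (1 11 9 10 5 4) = (0 1 11 9 10 8 3)(4 5) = [1, 11, 2, 0, 5, 4, 6, 7, 3, 10, 8, 9]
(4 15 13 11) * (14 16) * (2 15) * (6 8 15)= (2 6 8 15 13 11 4)(14 16)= [0, 1, 6, 3, 2, 5, 8, 7, 15, 9, 10, 4, 12, 11, 16, 13, 14]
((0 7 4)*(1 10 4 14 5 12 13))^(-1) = ((0 7 14 5 12 13 1 10 4))^(-1) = (0 4 10 1 13 12 5 14 7)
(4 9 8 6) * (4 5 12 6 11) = (4 9 8 11)(5 12 6) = [0, 1, 2, 3, 9, 12, 5, 7, 11, 8, 10, 4, 6]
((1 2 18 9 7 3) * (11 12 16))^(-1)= (1 3 7 9 18 2)(11 16 12)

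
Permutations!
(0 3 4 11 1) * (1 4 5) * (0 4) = (0 3 5 1 4 11) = [3, 4, 2, 5, 11, 1, 6, 7, 8, 9, 10, 0]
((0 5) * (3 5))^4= (0 3 5)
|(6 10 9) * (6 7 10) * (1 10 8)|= |(1 10 9 7 8)|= 5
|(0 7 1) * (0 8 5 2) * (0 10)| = 7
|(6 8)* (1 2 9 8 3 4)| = 7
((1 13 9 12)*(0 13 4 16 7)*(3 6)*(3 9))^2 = (0 3 9 1 16)(4 7 13 6 12)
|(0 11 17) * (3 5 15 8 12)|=15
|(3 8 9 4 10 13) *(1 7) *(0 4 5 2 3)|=20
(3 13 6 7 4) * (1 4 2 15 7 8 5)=(1 4 3 13 6 8 5)(2 15 7)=[0, 4, 15, 13, 3, 1, 8, 2, 5, 9, 10, 11, 12, 6, 14, 7]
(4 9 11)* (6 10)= [0, 1, 2, 3, 9, 5, 10, 7, 8, 11, 6, 4]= (4 9 11)(6 10)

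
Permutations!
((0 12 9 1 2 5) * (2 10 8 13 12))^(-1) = ((0 2 5)(1 10 8 13 12 9))^(-1) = (0 5 2)(1 9 12 13 8 10)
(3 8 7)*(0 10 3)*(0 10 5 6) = (0 5 6)(3 8 7 10) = [5, 1, 2, 8, 4, 6, 0, 10, 7, 9, 3]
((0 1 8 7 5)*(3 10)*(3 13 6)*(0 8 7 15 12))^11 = ((0 1 7 5 8 15 12)(3 10 13 6))^11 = (0 8 1 15 7 12 5)(3 6 13 10)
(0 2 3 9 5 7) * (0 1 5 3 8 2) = (1 5 7)(2 8)(3 9) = [0, 5, 8, 9, 4, 7, 6, 1, 2, 3]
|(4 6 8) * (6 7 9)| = 5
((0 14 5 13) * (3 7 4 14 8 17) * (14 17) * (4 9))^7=(0 14 13 8 5)(3 9 17 7 4)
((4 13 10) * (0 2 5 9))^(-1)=(0 9 5 2)(4 10 13)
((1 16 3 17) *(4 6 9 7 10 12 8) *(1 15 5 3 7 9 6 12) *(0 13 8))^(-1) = ((0 13 8 4 12)(1 16 7 10)(3 17 15 5))^(-1) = (0 12 4 8 13)(1 10 7 16)(3 5 15 17)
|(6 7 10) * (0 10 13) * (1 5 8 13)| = |(0 10 6 7 1 5 8 13)| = 8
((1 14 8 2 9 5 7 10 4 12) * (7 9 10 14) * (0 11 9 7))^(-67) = ((0 11 9 5 7 14 8 2 10 4 12 1))^(-67) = (0 14 12 5 10 11 8 1 7 4 9 2)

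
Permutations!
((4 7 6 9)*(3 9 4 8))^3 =(9)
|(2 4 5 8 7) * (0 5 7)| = 3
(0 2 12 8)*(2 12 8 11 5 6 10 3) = (0 12 11 5 6 10 3 2 8) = [12, 1, 8, 2, 4, 6, 10, 7, 0, 9, 3, 5, 11]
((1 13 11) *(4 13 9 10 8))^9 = ((1 9 10 8 4 13 11))^9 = (1 10 4 11 9 8 13)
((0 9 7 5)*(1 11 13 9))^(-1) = (0 5 7 9 13 11 1)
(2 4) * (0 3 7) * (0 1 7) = (0 3)(1 7)(2 4) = [3, 7, 4, 0, 2, 5, 6, 1]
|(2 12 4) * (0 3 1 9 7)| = 15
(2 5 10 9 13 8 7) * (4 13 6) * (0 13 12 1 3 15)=(0 13 8 7 2 5 10 9 6 4 12 1 3 15)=[13, 3, 5, 15, 12, 10, 4, 2, 7, 6, 9, 11, 1, 8, 14, 0]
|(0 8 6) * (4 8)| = 4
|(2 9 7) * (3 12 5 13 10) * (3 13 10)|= |(2 9 7)(3 12 5 10 13)|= 15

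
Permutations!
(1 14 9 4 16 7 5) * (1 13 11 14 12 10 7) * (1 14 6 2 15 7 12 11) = (1 11 6 2 15 7 5 13)(4 16 14 9)(10 12) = [0, 11, 15, 3, 16, 13, 2, 5, 8, 4, 12, 6, 10, 1, 9, 7, 14]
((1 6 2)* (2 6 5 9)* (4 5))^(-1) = ((1 4 5 9 2))^(-1) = (1 2 9 5 4)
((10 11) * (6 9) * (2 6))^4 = (11)(2 6 9) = ((2 6 9)(10 11))^4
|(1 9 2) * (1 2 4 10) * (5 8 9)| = 6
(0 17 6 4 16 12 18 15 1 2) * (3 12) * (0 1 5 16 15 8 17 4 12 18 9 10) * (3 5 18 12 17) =(0 4 15 18 8 3 12 9 10)(1 2)(5 16)(6 17) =[4, 2, 1, 12, 15, 16, 17, 7, 3, 10, 0, 11, 9, 13, 14, 18, 5, 6, 8]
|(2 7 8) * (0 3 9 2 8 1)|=|(0 3 9 2 7 1)|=6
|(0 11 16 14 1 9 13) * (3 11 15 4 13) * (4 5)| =30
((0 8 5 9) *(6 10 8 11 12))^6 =(0 5 10 12)(6 11 9 8)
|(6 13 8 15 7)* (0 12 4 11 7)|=|(0 12 4 11 7 6 13 8 15)|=9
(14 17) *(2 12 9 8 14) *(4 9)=[0, 1, 12, 3, 9, 5, 6, 7, 14, 8, 10, 11, 4, 13, 17, 15, 16, 2]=(2 12 4 9 8 14 17)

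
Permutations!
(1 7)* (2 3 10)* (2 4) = [0, 7, 3, 10, 2, 5, 6, 1, 8, 9, 4] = (1 7)(2 3 10 4)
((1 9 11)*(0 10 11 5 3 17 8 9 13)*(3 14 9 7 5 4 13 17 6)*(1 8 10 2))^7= ((0 2 1 17 10 11 8 7 5 14 9 4 13)(3 6))^7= (0 7 2 5 1 14 17 9 10 4 11 13 8)(3 6)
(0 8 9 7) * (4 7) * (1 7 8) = [1, 7, 2, 3, 8, 5, 6, 0, 9, 4] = (0 1 7)(4 8 9)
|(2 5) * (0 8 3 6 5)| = 6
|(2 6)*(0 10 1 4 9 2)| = |(0 10 1 4 9 2 6)| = 7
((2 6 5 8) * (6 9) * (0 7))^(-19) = ((0 7)(2 9 6 5 8))^(-19) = (0 7)(2 9 6 5 8)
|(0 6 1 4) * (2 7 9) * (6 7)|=|(0 7 9 2 6 1 4)|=7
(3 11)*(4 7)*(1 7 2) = (1 7 4 2)(3 11) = [0, 7, 1, 11, 2, 5, 6, 4, 8, 9, 10, 3]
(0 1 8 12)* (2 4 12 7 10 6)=[1, 8, 4, 3, 12, 5, 2, 10, 7, 9, 6, 11, 0]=(0 1 8 7 10 6 2 4 12)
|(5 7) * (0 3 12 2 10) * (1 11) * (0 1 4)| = 8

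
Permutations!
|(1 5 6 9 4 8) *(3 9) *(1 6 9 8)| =12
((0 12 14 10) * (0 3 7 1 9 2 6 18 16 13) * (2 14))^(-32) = ((0 12 2 6 18 16 13)(1 9 14 10 3 7))^(-32) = (0 6 13 2 16 12 18)(1 3 14)(7 10 9)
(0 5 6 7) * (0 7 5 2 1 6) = [2, 6, 1, 3, 4, 0, 5, 7] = (7)(0 2 1 6 5)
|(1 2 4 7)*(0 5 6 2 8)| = 8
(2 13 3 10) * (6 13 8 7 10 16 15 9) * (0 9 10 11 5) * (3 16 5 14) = (0 9 6 13 16 15 10 2 8 7 11 14 3 5) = [9, 1, 8, 5, 4, 0, 13, 11, 7, 6, 2, 14, 12, 16, 3, 10, 15]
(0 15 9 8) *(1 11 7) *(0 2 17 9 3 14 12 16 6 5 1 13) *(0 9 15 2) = (0 2 17 15 3 14 12 16 6 5 1 11 7 13 9 8) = [2, 11, 17, 14, 4, 1, 5, 13, 0, 8, 10, 7, 16, 9, 12, 3, 6, 15]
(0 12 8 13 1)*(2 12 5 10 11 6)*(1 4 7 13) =(0 5 10 11 6 2 12 8 1)(4 7 13) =[5, 0, 12, 3, 7, 10, 2, 13, 1, 9, 11, 6, 8, 4]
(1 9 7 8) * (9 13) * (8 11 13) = (1 8)(7 11 13 9) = [0, 8, 2, 3, 4, 5, 6, 11, 1, 7, 10, 13, 12, 9]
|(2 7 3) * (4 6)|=|(2 7 3)(4 6)|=6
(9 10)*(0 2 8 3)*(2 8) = (0 8 3)(9 10) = [8, 1, 2, 0, 4, 5, 6, 7, 3, 10, 9]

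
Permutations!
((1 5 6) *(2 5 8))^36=(1 8 2 5 6)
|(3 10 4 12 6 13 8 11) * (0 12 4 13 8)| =8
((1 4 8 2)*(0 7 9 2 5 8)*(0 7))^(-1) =(1 2 9 7 4)(5 8)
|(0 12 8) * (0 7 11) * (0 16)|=|(0 12 8 7 11 16)|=6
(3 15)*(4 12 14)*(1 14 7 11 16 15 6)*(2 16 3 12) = (1 14 4 2 16 15 12 7 11 3 6) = [0, 14, 16, 6, 2, 5, 1, 11, 8, 9, 10, 3, 7, 13, 4, 12, 15]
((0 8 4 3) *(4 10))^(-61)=((0 8 10 4 3))^(-61)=(0 3 4 10 8)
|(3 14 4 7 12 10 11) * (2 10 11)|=6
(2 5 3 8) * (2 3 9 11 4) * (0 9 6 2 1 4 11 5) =(11)(0 9 5 6 2)(1 4)(3 8) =[9, 4, 0, 8, 1, 6, 2, 7, 3, 5, 10, 11]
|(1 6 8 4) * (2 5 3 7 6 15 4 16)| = |(1 15 4)(2 5 3 7 6 8 16)| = 21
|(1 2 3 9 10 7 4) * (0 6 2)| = 9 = |(0 6 2 3 9 10 7 4 1)|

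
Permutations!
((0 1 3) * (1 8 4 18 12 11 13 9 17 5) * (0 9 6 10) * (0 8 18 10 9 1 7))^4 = (0 13 5 12 9)(4 10 8)(6 7 11 17 18)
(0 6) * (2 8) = (0 6)(2 8) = [6, 1, 8, 3, 4, 5, 0, 7, 2]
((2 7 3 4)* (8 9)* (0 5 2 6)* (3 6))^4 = ((0 5 2 7 6)(3 4)(8 9))^4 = (9)(0 6 7 2 5)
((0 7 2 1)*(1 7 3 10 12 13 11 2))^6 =((0 3 10 12 13 11 2 7 1))^6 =(0 2 12)(1 11 10)(3 7 13)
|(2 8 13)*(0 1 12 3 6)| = 15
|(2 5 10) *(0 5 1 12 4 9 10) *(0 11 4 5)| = 8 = |(1 12 5 11 4 9 10 2)|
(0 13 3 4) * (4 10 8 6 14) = (0 13 3 10 8 6 14 4) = [13, 1, 2, 10, 0, 5, 14, 7, 6, 9, 8, 11, 12, 3, 4]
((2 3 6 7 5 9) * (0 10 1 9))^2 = (0 1 2 6 5 10 9 3 7)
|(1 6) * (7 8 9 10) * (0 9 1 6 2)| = 7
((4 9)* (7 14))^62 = ((4 9)(7 14))^62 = (14)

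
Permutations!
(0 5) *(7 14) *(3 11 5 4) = (0 4 3 11 5)(7 14) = [4, 1, 2, 11, 3, 0, 6, 14, 8, 9, 10, 5, 12, 13, 7]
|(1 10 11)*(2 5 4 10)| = |(1 2 5 4 10 11)| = 6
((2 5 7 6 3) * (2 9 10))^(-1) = ((2 5 7 6 3 9 10))^(-1) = (2 10 9 3 6 7 5)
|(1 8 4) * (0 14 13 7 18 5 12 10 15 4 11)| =13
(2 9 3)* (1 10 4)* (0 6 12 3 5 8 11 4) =[6, 10, 9, 2, 1, 8, 12, 7, 11, 5, 0, 4, 3] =(0 6 12 3 2 9 5 8 11 4 1 10)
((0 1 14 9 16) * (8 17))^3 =(0 9 1 16 14)(8 17)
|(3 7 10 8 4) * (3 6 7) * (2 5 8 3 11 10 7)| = 15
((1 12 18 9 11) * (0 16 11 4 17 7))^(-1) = (0 7 17 4 9 18 12 1 11 16)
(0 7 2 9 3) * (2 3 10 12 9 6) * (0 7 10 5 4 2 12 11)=(0 10 11)(2 6 12 9 5 4)(3 7)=[10, 1, 6, 7, 2, 4, 12, 3, 8, 5, 11, 0, 9]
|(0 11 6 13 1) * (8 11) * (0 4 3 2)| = 9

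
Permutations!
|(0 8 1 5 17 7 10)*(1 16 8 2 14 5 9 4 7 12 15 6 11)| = |(0 2 14 5 17 12 15 6 11 1 9 4 7 10)(8 16)| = 14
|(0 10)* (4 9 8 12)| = |(0 10)(4 9 8 12)| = 4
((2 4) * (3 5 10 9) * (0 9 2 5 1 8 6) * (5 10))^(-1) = (0 6 8 1 3 9)(2 10 4)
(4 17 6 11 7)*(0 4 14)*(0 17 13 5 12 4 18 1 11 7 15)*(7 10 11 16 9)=(0 18 1 16 9 7 14 17 6 10 11 15)(4 13 5 12)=[18, 16, 2, 3, 13, 12, 10, 14, 8, 7, 11, 15, 4, 5, 17, 0, 9, 6, 1]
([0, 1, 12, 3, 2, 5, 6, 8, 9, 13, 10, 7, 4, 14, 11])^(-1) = (2 4 12)(7 11 14 13 9 8)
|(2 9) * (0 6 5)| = |(0 6 5)(2 9)| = 6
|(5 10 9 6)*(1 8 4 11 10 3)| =9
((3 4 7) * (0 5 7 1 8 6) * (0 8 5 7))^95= (0 5 1 4 3 7)(6 8)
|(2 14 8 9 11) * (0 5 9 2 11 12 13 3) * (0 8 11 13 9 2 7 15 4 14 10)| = |(0 5 2 10)(3 8 7 15 4 14 11 13)(9 12)| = 8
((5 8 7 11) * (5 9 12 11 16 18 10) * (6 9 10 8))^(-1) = (5 10 11 12 9 6)(7 8 18 16)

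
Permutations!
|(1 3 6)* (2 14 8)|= 3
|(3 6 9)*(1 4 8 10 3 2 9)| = |(1 4 8 10 3 6)(2 9)| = 6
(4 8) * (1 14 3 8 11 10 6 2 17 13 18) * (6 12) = (1 14 3 8 4 11 10 12 6 2 17 13 18) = [0, 14, 17, 8, 11, 5, 2, 7, 4, 9, 12, 10, 6, 18, 3, 15, 16, 13, 1]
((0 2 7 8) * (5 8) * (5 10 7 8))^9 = ((0 2 8)(7 10))^9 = (7 10)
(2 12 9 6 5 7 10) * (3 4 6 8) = (2 12 9 8 3 4 6 5 7 10) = [0, 1, 12, 4, 6, 7, 5, 10, 3, 8, 2, 11, 9]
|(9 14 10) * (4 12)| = |(4 12)(9 14 10)| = 6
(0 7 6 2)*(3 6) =(0 7 3 6 2) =[7, 1, 0, 6, 4, 5, 2, 3]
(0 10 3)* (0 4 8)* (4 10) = (0 4 8)(3 10) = [4, 1, 2, 10, 8, 5, 6, 7, 0, 9, 3]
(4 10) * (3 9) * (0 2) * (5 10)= (0 2)(3 9)(4 5 10)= [2, 1, 0, 9, 5, 10, 6, 7, 8, 3, 4]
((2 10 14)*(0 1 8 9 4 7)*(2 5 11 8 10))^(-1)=(0 7 4 9 8 11 5 14 10 1)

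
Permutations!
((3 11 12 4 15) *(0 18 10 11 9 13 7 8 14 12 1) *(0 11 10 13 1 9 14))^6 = ((0 18 13 7 8)(1 11 9)(3 14 12 4 15))^6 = (0 18 13 7 8)(3 14 12 4 15)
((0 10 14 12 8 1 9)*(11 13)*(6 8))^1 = (0 10 14 12 6 8 1 9)(11 13) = ((0 10 14 12 6 8 1 9)(11 13))^1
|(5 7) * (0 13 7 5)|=|(0 13 7)|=3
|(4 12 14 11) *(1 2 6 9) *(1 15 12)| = |(1 2 6 9 15 12 14 11 4)| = 9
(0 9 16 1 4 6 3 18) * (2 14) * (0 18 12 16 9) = [0, 4, 14, 12, 6, 5, 3, 7, 8, 9, 10, 11, 16, 13, 2, 15, 1, 17, 18] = (18)(1 4 6 3 12 16)(2 14)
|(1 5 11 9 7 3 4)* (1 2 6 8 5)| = 9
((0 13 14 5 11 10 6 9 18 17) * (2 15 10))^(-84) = (18)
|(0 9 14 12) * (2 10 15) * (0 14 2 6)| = |(0 9 2 10 15 6)(12 14)| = 6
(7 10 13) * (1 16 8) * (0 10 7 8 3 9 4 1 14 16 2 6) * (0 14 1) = [10, 2, 6, 9, 0, 5, 14, 7, 1, 4, 13, 11, 12, 8, 16, 15, 3] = (0 10 13 8 1 2 6 14 16 3 9 4)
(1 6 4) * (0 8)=(0 8)(1 6 4)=[8, 6, 2, 3, 1, 5, 4, 7, 0]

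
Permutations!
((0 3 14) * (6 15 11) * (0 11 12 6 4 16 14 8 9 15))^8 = (16)(0 3 8 9 15 12 6)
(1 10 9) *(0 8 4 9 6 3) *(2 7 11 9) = (0 8 4 2 7 11 9 1 10 6 3) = [8, 10, 7, 0, 2, 5, 3, 11, 4, 1, 6, 9]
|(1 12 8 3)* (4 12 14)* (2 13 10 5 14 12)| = |(1 12 8 3)(2 13 10 5 14 4)| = 12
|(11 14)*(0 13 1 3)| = |(0 13 1 3)(11 14)| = 4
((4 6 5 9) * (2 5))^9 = (2 6 4 9 5)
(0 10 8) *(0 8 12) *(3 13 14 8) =(0 10 12)(3 13 14 8) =[10, 1, 2, 13, 4, 5, 6, 7, 3, 9, 12, 11, 0, 14, 8]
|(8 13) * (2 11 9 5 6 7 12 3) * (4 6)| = |(2 11 9 5 4 6 7 12 3)(8 13)| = 18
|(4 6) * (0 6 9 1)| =5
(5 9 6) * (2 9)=(2 9 6 5)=[0, 1, 9, 3, 4, 2, 5, 7, 8, 6]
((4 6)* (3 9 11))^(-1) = ((3 9 11)(4 6))^(-1) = (3 11 9)(4 6)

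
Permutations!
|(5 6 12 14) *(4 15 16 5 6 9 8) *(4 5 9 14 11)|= 10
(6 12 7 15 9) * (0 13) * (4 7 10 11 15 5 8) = (0 13)(4 7 5 8)(6 12 10 11 15 9) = [13, 1, 2, 3, 7, 8, 12, 5, 4, 6, 11, 15, 10, 0, 14, 9]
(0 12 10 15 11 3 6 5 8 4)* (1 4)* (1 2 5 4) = (0 12 10 15 11 3 6 4)(2 5 8) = [12, 1, 5, 6, 0, 8, 4, 7, 2, 9, 15, 3, 10, 13, 14, 11]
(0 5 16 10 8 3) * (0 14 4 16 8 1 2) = (0 5 8 3 14 4 16 10 1 2) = [5, 2, 0, 14, 16, 8, 6, 7, 3, 9, 1, 11, 12, 13, 4, 15, 10]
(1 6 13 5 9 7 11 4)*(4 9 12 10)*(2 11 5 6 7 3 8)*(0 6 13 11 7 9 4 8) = (13)(0 6 11 4 1 9 3)(2 7 5 12 10 8) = [6, 9, 7, 0, 1, 12, 11, 5, 2, 3, 8, 4, 10, 13]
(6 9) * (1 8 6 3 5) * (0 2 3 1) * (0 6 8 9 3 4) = [2, 9, 4, 5, 0, 6, 3, 7, 8, 1] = (0 2 4)(1 9)(3 5 6)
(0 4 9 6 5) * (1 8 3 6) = (0 4 9 1 8 3 6 5) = [4, 8, 2, 6, 9, 0, 5, 7, 3, 1]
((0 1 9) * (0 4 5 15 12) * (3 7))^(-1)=(0 12 15 5 4 9 1)(3 7)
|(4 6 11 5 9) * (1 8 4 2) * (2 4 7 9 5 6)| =6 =|(1 8 7 9 4 2)(6 11)|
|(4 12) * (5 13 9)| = 6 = |(4 12)(5 13 9)|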